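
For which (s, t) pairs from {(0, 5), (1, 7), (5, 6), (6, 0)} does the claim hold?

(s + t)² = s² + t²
(0, 5), (6, 0)

Testing each pair:
(0, 5): LHS = 25, RHS = 25 → holds
(1, 7): LHS = 64, RHS = 50 → fails
(5, 6): LHS = 121, RHS = 61 → fails
(6, 0): LHS = 36, RHS = 36 → holds

2 of 4 pairs satisfy the claim.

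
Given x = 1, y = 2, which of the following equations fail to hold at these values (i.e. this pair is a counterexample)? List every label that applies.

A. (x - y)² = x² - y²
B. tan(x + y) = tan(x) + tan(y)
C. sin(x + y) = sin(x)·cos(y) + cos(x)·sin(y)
A, B

Evaluating each claim at the given values:
A. LHS = 1, RHS = -3 → fails here (LHS ≠ RHS)
B. LHS = tan(3) ≈ -0.1425, RHS = tan(2) + tan(1) ≈ -0.6276 → fails here (LHS ≠ RHS)
C. LHS = sin(3) ≈ 0.1411, RHS = sin(1)·cos(2) + sin(2)·cos(1) ≈ 0.1411 → holds here (LHS = RHS)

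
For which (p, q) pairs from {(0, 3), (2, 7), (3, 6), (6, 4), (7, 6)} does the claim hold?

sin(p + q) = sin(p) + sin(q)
(0, 3)

Testing each pair:
(0, 3): LHS = sin(3) ≈ 0.1411, RHS = sin(3) ≈ 0.1411 → holds
(2, 7): LHS = sin(9) ≈ 0.4121, RHS = sin(7) + sin(2) ≈ 1.566 → fails
(3, 6): LHS = sin(9) ≈ 0.4121, RHS = sin(6) + sin(3) ≈ -0.1383 → fails
(6, 4): LHS = sin(10) ≈ -0.544, RHS = sin(4) + sin(6) ≈ -1.036 → fails
(7, 6): LHS = sin(13) ≈ 0.4202, RHS = sin(6) + sin(7) ≈ 0.3776 → fails

1 of 5 pairs satisfies the claim.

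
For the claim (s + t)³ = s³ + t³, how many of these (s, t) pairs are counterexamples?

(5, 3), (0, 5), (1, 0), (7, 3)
2

Testing each pair:
(5, 3): LHS = 512, RHS = 152 → counterexample
(0, 5): LHS = 125, RHS = 125 → satisfies claim
(1, 0): LHS = 1, RHS = 1 → satisfies claim
(7, 3): LHS = 1000, RHS = 370 → counterexample

That makes 2 counterexamples.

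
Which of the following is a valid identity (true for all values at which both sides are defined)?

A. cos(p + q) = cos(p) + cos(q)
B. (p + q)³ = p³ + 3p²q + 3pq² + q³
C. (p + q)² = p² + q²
B

A: fails at (6, 7) — LHS = cos(13) ≈ 0.9074, RHS = cos(7) + cos(6) ≈ 1.714.
B: holds — e.g. at (3, 3), both sides equal 216.
C: fails at (4, 6) — LHS = 100, RHS = 52.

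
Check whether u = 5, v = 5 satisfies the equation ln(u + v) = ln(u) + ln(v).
Substituting u = 5, v = 5:

LHS = ln(5 + 5) = ln(10) ≈ 2.303
RHS = ln(5) + ln(5) = 2·ln(5) ≈ 3.219

LHS ≠ RHS, so the equation does not hold at this point.

Answer: Fails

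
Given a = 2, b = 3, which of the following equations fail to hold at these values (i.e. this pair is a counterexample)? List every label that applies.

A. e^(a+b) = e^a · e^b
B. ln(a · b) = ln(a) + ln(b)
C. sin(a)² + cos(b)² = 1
C

Evaluating each claim at the given values:
A. LHS = e^5 ≈ 148.4, RHS = e^5 ≈ 148.4 → holds here (LHS = RHS)
B. LHS = ln(6) ≈ 1.792, RHS = ln(2) + ln(3) ≈ 1.792 → holds here (LHS = RHS)
C. LHS = sin(2)² + cos(3)² ≈ 1.807, RHS = 1 → fails here (LHS ≠ RHS)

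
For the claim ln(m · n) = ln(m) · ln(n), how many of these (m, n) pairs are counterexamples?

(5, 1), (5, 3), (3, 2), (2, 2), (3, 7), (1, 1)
Testing each pair:
(5, 1): LHS = ln(5) ≈ 1.609, RHS = 0 → counterexample
(5, 3): LHS = ln(15) ≈ 2.708, RHS = ln(3)·ln(5) ≈ 1.768 → counterexample
(3, 2): LHS = ln(6) ≈ 1.792, RHS = ln(2)·ln(3) ≈ 0.7615 → counterexample
(2, 2): LHS = ln(4) ≈ 1.386, RHS = ln(2)² ≈ 0.4805 → counterexample
(3, 7): LHS = ln(21) ≈ 3.045, RHS = ln(3)·ln(7) ≈ 2.138 → counterexample
(1, 1): LHS = 0, RHS = 0 → satisfies claim

That makes 5 counterexamples.

Answer: 5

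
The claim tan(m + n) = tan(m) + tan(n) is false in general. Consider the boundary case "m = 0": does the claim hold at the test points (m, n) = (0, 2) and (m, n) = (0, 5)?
At (0, 2): LHS = tan(2) ≈ -2.185, RHS = tan(2) ≈ -2.185 → equal
At (0, 5): LHS = tan(5) ≈ -3.381, RHS = tan(5) ≈ -3.381 → equal

So the claim does hold at both of these boundary points, even though it is not an identity.

Answer: Yes, holds at both test points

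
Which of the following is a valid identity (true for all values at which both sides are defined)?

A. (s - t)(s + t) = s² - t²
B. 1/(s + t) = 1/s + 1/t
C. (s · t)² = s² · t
A

A: holds — e.g. at (2, 5), both sides equal -21.
B: fails at (3, 5) — LHS = 1/8, RHS = 8/15.
C: fails at (4, 5) — LHS = 400, RHS = 80.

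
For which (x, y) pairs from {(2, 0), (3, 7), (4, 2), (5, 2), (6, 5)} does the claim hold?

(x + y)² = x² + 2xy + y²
Testing each pair:
(2, 0): LHS = 4, RHS = 4 → holds
(3, 7): LHS = 100, RHS = 100 → holds
(4, 2): LHS = 36, RHS = 36 → holds
(5, 2): LHS = 49, RHS = 49 → holds
(6, 5): LHS = 121, RHS = 121 → holds

Every pair satisfies the claim.

Answer: All pairs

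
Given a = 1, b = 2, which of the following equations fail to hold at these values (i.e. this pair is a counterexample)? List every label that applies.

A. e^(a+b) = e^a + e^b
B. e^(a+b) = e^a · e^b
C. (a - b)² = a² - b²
Evaluating each claim at the given values:
A. LHS = e^3 ≈ 20.09, RHS = e + e^2 ≈ 10.11 → fails here (LHS ≠ RHS)
B. LHS = e^3 ≈ 20.09, RHS = e^3 ≈ 20.09 → holds here (LHS = RHS)
C. LHS = 1, RHS = -3 → fails here (LHS ≠ RHS)

Answer: A, C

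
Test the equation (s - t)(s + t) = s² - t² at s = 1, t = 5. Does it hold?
Holds

Substituting s = 1, t = 5:

LHS = (1 - 5)(1 + 5) = -24
RHS = 1² - 5² = -24

LHS = RHS, so the equation holds at this point.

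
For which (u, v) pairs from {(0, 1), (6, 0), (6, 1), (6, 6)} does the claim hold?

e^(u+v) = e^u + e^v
None

Testing each pair:
(0, 1): LHS = e ≈ 2.718, RHS = 1 + e ≈ 3.718 → fails
(6, 0): LHS = e^6 ≈ 403.4, RHS = 1 + e^6 ≈ 404.4 → fails
(6, 1): LHS = e^7 ≈ 1097, RHS = e + e^6 ≈ 406.1 → fails
(6, 6): LHS = e^12 ≈ 162754.8, RHS = 2·e^6 ≈ 806.9 → fails

No pair satisfies the claim.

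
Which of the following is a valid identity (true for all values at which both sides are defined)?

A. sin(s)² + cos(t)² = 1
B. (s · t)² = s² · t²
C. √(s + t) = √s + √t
A: fails at (1, 4) — LHS = cos(4)² + sin(1)² ≈ 1.135, RHS = 1.
B: holds — e.g. at (2, 4), both sides equal 64.
C: fails at (1, 4) — LHS = √(5) ≈ 2.236, RHS = 3.

Answer: B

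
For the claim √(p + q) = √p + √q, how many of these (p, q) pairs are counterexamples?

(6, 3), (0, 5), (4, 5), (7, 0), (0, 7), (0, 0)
2

Testing each pair:
(6, 3): LHS = 3, RHS = √(3) + √(6) ≈ 4.182 → counterexample
(0, 5): LHS = √(5) ≈ 2.236, RHS = √(5) ≈ 2.236 → satisfies claim
(4, 5): LHS = 3, RHS = 2 + √(5) ≈ 4.236 → counterexample
(7, 0): LHS = √(7) ≈ 2.646, RHS = √(7) ≈ 2.646 → satisfies claim
(0, 7): LHS = √(7) ≈ 2.646, RHS = √(7) ≈ 2.646 → satisfies claim
(0, 0): LHS = 0, RHS = 0 → satisfies claim

That makes 2 counterexamples.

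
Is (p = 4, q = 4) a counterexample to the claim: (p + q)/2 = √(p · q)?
Substituting p = 4, q = 4:
LHS = (4 + 4)/2 = 4
RHS = √(4 · 4) = 4

The sides agree, so this pair does not disprove the claim.

Answer: No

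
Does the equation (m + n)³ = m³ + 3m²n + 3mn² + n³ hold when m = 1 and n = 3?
Holds

Substituting m = 1, n = 3:

LHS = (1 + 3)³ = 64
RHS = 1³ + 3·1²·3 + 3·1·3² + 3³ = 64

LHS = RHS, so the equation holds at this point.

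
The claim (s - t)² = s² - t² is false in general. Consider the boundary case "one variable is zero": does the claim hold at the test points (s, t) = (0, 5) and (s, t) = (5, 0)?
At (0, 5): LHS = 25 ≠ RHS = -25
At (5, 0): LHS = 25, RHS = 25 → equal

Answer: Only at (5, 0)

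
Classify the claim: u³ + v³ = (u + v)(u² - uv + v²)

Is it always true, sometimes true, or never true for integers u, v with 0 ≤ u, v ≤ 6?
Always true

The identity holds for every pair in the range. For instance at (u, v) = (2, 4): both sides equal 72.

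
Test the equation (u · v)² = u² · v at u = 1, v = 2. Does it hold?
Fails

Substituting u = 1, v = 2:

LHS = (1 · 2)² = 4
RHS = 1² · 2 = 2

LHS ≠ RHS, so the equation does not hold at this point.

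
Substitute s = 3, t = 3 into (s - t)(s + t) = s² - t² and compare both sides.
LHS = (3 - 3)(3 + 3) = 0
RHS = 3² - 3² = 0

LHS = RHS: the two sides agree.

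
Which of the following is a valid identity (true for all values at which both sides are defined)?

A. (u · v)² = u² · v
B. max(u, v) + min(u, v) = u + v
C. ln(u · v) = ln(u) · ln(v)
A: fails at (2, 5) — LHS = 100, RHS = 20.
B: holds — e.g. at (1, 2), both sides equal 3.
C: fails at (4, 5) — LHS = ln(20) ≈ 2.996, RHS = ln(4)·ln(5) ≈ 2.231.

Answer: B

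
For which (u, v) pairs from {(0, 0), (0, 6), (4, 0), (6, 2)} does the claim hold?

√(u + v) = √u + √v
(0, 0), (0, 6), (4, 0)

Testing each pair:
(0, 0): LHS = 0, RHS = 0 → holds
(0, 6): LHS = √(6) ≈ 2.449, RHS = √(6) ≈ 2.449 → holds
(4, 0): LHS = 2, RHS = 2 → holds
(6, 2): LHS = 2·√(2) ≈ 2.828, RHS = √(2) + √(6) ≈ 3.864 → fails

3 of 4 pairs satisfy the claim.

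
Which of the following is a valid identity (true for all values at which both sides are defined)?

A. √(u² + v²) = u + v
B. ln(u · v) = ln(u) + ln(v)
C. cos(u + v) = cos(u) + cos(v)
A: fails at (6, 7) — LHS = √(85) ≈ 9.22, RHS = 13.
B: holds — e.g. at (2, 5), both sides equal ln(10) ≈ 2.303.
C: fails at (2, 4) — LHS = cos(6) ≈ 0.9602, RHS = cos(4) + cos(2) ≈ -1.07.

Answer: B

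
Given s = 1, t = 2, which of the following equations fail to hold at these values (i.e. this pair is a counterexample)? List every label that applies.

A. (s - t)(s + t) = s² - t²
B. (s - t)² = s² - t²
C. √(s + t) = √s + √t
B, C

Evaluating each claim at the given values:
A. LHS = -3, RHS = -3 → holds here (LHS = RHS)
B. LHS = 1, RHS = -3 → fails here (LHS ≠ RHS)
C. LHS = √(3) ≈ 1.732, RHS = 1 + √(2) ≈ 2.414 → fails here (LHS ≠ RHS)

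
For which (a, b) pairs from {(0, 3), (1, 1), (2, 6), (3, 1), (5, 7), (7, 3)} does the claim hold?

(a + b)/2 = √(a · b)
Testing each pair:
(0, 3): LHS = 3/2, RHS = 0 → fails
(1, 1): LHS = 1, RHS = 1 → holds
(2, 6): LHS = 4, RHS = 2·√(3) ≈ 3.464 → fails
(3, 1): LHS = 2, RHS = √(3) ≈ 1.732 → fails
(5, 7): LHS = 6, RHS = √(35) ≈ 5.916 → fails
(7, 3): LHS = 5, RHS = √(21) ≈ 4.583 → fails

1 of 6 pairs satisfies the claim.

Answer: (1, 1)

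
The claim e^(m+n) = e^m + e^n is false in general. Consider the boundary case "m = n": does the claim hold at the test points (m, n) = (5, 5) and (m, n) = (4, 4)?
At (5, 5): LHS = e^10 ≈ 22026.5 ≠ RHS = 2·e^5 ≈ 296.8
At (4, 4): LHS = e^8 ≈ 2981 ≠ RHS = 2·e^4 ≈ 109.2

Answer: No, fails at both test points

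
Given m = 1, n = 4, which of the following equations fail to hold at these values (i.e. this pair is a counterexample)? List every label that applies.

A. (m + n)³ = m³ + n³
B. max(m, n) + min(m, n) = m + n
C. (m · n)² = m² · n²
A

Evaluating each claim at the given values:
A. LHS = 125, RHS = 65 → fails here (LHS ≠ RHS)
B. LHS = 5, RHS = 5 → holds here (LHS = RHS)
C. LHS = 16, RHS = 16 → holds here (LHS = RHS)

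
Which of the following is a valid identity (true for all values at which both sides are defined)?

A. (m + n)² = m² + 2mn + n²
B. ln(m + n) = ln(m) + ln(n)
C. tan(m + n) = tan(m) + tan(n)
A: holds — e.g. at (2, 2), both sides equal 16.
B: fails at (4, 4) — LHS = ln(8) ≈ 2.079, RHS = 2·ln(4) ≈ 2.773.
C: fails at (1, 3) — LHS = tan(4) ≈ 1.158, RHS = tan(3) + tan(1) ≈ 1.415.

Answer: A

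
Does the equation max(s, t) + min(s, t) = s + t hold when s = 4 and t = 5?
Substituting s = 4, t = 5:

LHS = max(4, 5) + min(4, 5) = 9
RHS = 4 + 5 = 9

LHS = RHS, so the equation holds at this point.

Answer: Holds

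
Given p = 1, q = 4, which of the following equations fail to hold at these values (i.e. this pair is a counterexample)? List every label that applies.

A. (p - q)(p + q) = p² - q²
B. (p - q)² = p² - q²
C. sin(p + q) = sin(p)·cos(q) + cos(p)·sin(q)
B

Evaluating each claim at the given values:
A. LHS = -15, RHS = -15 → holds here (LHS = RHS)
B. LHS = 9, RHS = -15 → fails here (LHS ≠ RHS)
C. LHS = sin(5) ≈ -0.9589, RHS = sin(1)·cos(4) + sin(4)·cos(1) ≈ -0.9589 → holds here (LHS = RHS)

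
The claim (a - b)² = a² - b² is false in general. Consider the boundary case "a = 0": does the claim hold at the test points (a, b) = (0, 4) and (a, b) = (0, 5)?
No, fails at both test points

At (0, 4): LHS = 16 ≠ RHS = -16
At (0, 5): LHS = 25 ≠ RHS = -25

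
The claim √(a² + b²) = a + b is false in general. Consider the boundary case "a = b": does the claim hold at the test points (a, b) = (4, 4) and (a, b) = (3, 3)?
No, fails at both test points

At (4, 4): LHS = 4·√(2) ≈ 5.657 ≠ RHS = 8
At (3, 3): LHS = 3·√(2) ≈ 4.243 ≠ RHS = 6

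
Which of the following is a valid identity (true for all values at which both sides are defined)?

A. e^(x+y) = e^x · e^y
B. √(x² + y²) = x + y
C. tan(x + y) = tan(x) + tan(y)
A

A: holds — e.g. at (3, 5), both sides equal e^8 ≈ 2981.
B: fails at (2, 7) — LHS = √(53) ≈ 7.28, RHS = 9.
C: fails at (4, 4) — LHS = tan(8) ≈ -6.8, RHS = 2·tan(4) ≈ 2.316.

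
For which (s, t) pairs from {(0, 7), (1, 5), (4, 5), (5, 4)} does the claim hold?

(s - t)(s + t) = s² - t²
All pairs

Testing each pair:
(0, 7): LHS = -49, RHS = -49 → holds
(1, 5): LHS = -24, RHS = -24 → holds
(4, 5): LHS = -9, RHS = -9 → holds
(5, 4): LHS = 9, RHS = 9 → holds

Every pair satisfies the claim.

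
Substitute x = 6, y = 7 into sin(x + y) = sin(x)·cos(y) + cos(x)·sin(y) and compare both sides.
LHS = sin(6 + 7) = sin(13) ≈ 0.4202
RHS = sin(6)·cos(7) + cos(6)·sin(7) = sin(6)·cos(7) + sin(7)·cos(6) ≈ 0.4202

LHS = RHS: the two sides agree.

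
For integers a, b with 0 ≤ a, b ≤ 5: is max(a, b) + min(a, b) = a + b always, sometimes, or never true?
Always true

The identity holds for every pair in the range. For instance at (a, b) = (5, 1): both sides equal 6.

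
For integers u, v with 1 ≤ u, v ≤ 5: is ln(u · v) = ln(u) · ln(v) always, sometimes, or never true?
It holds at (u, v) = (1, 1) (both sides equal 0), but fails at (u, v) = (4, 4) (LHS = ln(16) ≈ 2.773, RHS = ln(4)² ≈ 1.922).

Answer: Sometimes true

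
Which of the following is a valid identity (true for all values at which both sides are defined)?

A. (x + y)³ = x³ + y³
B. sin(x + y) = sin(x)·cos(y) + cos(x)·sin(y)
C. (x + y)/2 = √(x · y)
B

A: fails at (3, 3) — LHS = 216, RHS = 54.
B: holds — e.g. at (4, 5), both sides equal sin(9) ≈ 0.4121.
C: fails at (2, 5) — LHS = 7/2, RHS = √(10) ≈ 3.162.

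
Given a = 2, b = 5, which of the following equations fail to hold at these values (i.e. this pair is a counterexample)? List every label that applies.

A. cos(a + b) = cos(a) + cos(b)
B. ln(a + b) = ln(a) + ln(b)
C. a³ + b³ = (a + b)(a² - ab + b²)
A, B

Evaluating each claim at the given values:
A. LHS = cos(7) ≈ 0.7539, RHS = cos(2) + cos(5) ≈ -0.1325 → fails here (LHS ≠ RHS)
B. LHS = ln(7) ≈ 1.946, RHS = ln(2) + ln(5) ≈ 2.303 → fails here (LHS ≠ RHS)
C. LHS = 133, RHS = 133 → holds here (LHS = RHS)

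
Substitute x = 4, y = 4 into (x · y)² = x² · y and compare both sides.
LHS = (4 · 4)² = 256
RHS = 4² · 4 = 64

LHS ≠ RHS, so the equation does not hold here.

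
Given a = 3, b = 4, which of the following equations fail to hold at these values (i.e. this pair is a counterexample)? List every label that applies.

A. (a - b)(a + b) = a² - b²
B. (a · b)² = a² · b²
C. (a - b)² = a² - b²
Evaluating each claim at the given values:
A. LHS = -7, RHS = -7 → holds here (LHS = RHS)
B. LHS = 144, RHS = 144 → holds here (LHS = RHS)
C. LHS = 1, RHS = -7 → fails here (LHS ≠ RHS)

Answer: C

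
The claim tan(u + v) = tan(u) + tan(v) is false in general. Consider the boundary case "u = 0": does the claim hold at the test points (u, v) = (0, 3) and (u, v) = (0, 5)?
At (0, 3): LHS = tan(3) ≈ -0.1425, RHS = tan(3) ≈ -0.1425 → equal
At (0, 5): LHS = tan(5) ≈ -3.381, RHS = tan(5) ≈ -3.381 → equal

So the claim does hold at both of these boundary points, even though it is not an identity.

Answer: Yes, holds at both test points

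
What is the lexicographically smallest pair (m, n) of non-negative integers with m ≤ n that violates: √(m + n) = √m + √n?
At (0, 4): both sides equal 2, so it holds there.
At (0, 6): both sides equal √(6) ≈ 2.449, so it holds there.

Substituting (1, 1) into the claim:
LHS = √(1 + 1) = √(2) ≈ 1.414
RHS = √1 + √1 = 2

Since LHS ≠ RHS, this pair disproves the claim, and no lexicographically smaller pair (m ≤ n, non-negative integers) does.

For instance (2, 4) is also a counterexample (LHS = √(6) ≈ 2.449, RHS = √(2) + 2 ≈ 3.414), but it's lexicographically larger.

Answer: (m, n) = (1, 1)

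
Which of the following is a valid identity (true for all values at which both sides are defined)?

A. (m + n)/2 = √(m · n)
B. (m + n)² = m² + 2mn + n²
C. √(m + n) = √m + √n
A: fails at (1, 4) — LHS = 5/2, RHS = 2.
B: holds — e.g. at (2, 4), both sides equal 36.
C: fails at (1, 5) — LHS = √(6) ≈ 2.449, RHS = 1 + √(5) ≈ 3.236.

Answer: B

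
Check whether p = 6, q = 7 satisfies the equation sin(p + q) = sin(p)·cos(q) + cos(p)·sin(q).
Holds

Substituting p = 6, q = 7:

LHS = sin(6 + 7) = sin(13) ≈ 0.4202
RHS = sin(6)·cos(7) + cos(6)·sin(7) = sin(6)·cos(7) + sin(7)·cos(6) ≈ 0.4202

LHS = RHS, so the equation holds at this point.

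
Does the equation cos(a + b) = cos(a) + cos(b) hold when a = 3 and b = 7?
Substituting a = 3, b = 7:

LHS = cos(3 + 7) = cos(10) ≈ -0.8391
RHS = cos(3) + cos(7) ≈ -0.2361

LHS ≠ RHS, so the equation does not hold at this point.

Answer: Fails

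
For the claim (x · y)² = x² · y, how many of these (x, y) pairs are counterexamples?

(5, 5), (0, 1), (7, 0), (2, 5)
Testing each pair:
(5, 5): LHS = 625, RHS = 125 → counterexample
(0, 1): LHS = 0, RHS = 0 → satisfies claim
(7, 0): LHS = 0, RHS = 0 → satisfies claim
(2, 5): LHS = 100, RHS = 20 → counterexample

That makes 2 counterexamples.

Answer: 2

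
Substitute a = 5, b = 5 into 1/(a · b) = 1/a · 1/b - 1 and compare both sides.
LHS = 1/(5 · 5) = 1/25
RHS = 1/5 · 1/5 - 1 = -24/25

LHS ≠ RHS, so the equation does not hold here.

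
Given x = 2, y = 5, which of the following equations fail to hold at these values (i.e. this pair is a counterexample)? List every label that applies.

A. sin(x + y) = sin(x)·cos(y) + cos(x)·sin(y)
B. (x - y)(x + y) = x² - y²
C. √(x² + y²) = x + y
Evaluating each claim at the given values:
A. LHS = sin(7) ≈ 0.657, RHS = sin(2)·cos(5) + sin(5)·cos(2) ≈ 0.657 → holds here (LHS = RHS)
B. LHS = -21, RHS = -21 → holds here (LHS = RHS)
C. LHS = √(29) ≈ 5.385, RHS = 7 → fails here (LHS ≠ RHS)

Answer: C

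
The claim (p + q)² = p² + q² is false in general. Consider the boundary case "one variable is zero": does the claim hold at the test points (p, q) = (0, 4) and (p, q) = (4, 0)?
At (0, 4): LHS = 16, RHS = 16 → equal
At (4, 0): LHS = 16, RHS = 16 → equal

So the claim does hold at both of these boundary points, even though it is not an identity.

Answer: Yes, holds at both test points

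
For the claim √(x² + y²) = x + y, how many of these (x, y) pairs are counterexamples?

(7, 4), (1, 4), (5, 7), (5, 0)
Testing each pair:
(7, 4): LHS = √(65) ≈ 8.062, RHS = 11 → counterexample
(1, 4): LHS = √(17) ≈ 4.123, RHS = 5 → counterexample
(5, 7): LHS = √(74) ≈ 8.602, RHS = 12 → counterexample
(5, 0): LHS = 5, RHS = 5 → satisfies claim

That makes 3 counterexamples.

Answer: 3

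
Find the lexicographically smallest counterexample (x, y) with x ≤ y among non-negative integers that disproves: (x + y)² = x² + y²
At (0, 0): both sides equal 0, so it holds there.

Substituting (1, 1) into the claim:
LHS = (1 + 1)² = 4
RHS = 1² + 1² = 2

Since LHS ≠ RHS, this pair disproves the claim, and no lexicographically smaller pair (x ≤ y, non-negative integers) does.

For instance (3, 7) is also a counterexample (LHS = 100, RHS = 58), but it's lexicographically larger.

Answer: (x, y) = (1, 1)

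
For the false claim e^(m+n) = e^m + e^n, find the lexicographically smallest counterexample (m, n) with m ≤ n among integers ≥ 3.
(m, n) = (3, 3)

Substituting (3, 3) into the claim:
LHS = e^(3+3) = e^6 ≈ 403.4
RHS = e^3 + e^3 = 2·e^3 ≈ 40.17

Since LHS ≠ RHS, this pair disproves the claim, and no lexicographically smaller pair (m ≤ n, integers ≥ 3) does.

For instance (4, 10) is also a counterexample (LHS = e^14 ≈ 1202604.3, RHS = e^4 + e^10 ≈ 22081.1), but it's lexicographically larger.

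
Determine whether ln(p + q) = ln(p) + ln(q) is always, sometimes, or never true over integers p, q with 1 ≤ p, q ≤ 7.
It holds at (p, q) = (2, 2) (both sides equal ln(4) ≈ 1.386), but fails at (p, q) = (3, 2) (LHS = ln(5) ≈ 1.609, RHS = ln(2) + ln(3) ≈ 1.792).

Answer: Sometimes true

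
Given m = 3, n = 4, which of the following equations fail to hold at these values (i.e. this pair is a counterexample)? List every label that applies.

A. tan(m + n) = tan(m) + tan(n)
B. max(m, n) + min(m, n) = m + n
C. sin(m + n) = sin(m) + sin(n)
A, C

Evaluating each claim at the given values:
A. LHS = tan(7) ≈ 0.8714, RHS = tan(3) + tan(4) ≈ 1.015 → fails here (LHS ≠ RHS)
B. LHS = 7, RHS = 7 → holds here (LHS = RHS)
C. LHS = sin(7) ≈ 0.657, RHS = sin(4) + sin(3) ≈ -0.6157 → fails here (LHS ≠ RHS)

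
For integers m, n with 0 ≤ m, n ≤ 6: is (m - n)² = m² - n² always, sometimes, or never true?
Sometimes true

It holds at (m, n) = (1, 1) (both sides equal 0), but fails at (m, n) = (5, 2) (LHS = 9, RHS = 21).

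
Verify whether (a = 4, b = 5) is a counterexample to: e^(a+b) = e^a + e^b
Substituting a = 4, b = 5:
LHS = e^(4+5) = e^9 ≈ 8103
RHS = e^4 + e^5 ≈ 203

Since LHS ≠ RHS, this pair disproves the claim.

Answer: Yes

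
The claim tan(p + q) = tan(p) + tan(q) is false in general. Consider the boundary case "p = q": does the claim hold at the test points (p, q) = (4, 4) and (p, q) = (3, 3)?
At (4, 4): LHS = tan(8) ≈ -6.8 ≠ RHS = 2·tan(4) ≈ 2.316
At (3, 3): LHS = tan(6) ≈ -0.291 ≠ RHS = 2·tan(3) ≈ -0.2851

Answer: No, fails at both test points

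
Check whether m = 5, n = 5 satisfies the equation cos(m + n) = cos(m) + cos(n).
Fails

Substituting m = 5, n = 5:

LHS = cos(5 + 5) = cos(10) ≈ -0.8391
RHS = cos(5) + cos(5) = 2·cos(5) ≈ 0.5673

LHS ≠ RHS, so the equation does not hold at this point.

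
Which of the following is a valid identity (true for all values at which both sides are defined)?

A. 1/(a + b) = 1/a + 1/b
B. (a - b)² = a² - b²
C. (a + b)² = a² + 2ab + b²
C

A: fails at (5, 8) — LHS = 1/13, RHS = 13/40.
B: fails at (3, 5) — LHS = 4, RHS = -16.
C: holds — e.g. at (3, 3), both sides equal 36.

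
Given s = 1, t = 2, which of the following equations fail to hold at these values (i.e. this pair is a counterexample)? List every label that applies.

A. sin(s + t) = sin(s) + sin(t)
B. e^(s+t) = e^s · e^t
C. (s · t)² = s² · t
Evaluating each claim at the given values:
A. LHS = sin(3) ≈ 0.1411, RHS = sin(1) + sin(2) ≈ 1.751 → fails here (LHS ≠ RHS)
B. LHS = e^3 ≈ 20.09, RHS = e^3 ≈ 20.09 → holds here (LHS = RHS)
C. LHS = 4, RHS = 2 → fails here (LHS ≠ RHS)

Answer: A, C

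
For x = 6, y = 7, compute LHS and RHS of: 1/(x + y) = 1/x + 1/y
LHS = 1/(6 + 7) = 1/13
RHS = 1/6 + 1/7 = 13/42

LHS ≠ RHS, so the equation does not hold here.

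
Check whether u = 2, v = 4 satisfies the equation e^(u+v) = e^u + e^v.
Fails

Substituting u = 2, v = 4:

LHS = e^(2+4) = e^6 ≈ 403.4
RHS = e^2 + e^4 ≈ 61.99

LHS ≠ RHS, so the equation does not hold at this point.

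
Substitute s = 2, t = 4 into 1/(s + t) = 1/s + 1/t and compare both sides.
LHS = 1/(2 + 4) = 1/6
RHS = 1/2 + 1/4 = 3/4

LHS ≠ RHS, so the equation does not hold here.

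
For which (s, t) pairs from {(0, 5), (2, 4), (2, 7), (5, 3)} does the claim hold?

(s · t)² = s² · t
(0, 5)

Testing each pair:
(0, 5): LHS = 0, RHS = 0 → holds
(2, 4): LHS = 64, RHS = 16 → fails
(2, 7): LHS = 196, RHS = 28 → fails
(5, 3): LHS = 225, RHS = 75 → fails

1 of 4 pairs satisfies the claim.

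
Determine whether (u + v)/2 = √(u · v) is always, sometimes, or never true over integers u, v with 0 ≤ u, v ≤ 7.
Sometimes true

It holds at (u, v) = (3, 3) (both sides equal 3), but fails at (u, v) = (1, 4) (LHS = 5/2, RHS = 2).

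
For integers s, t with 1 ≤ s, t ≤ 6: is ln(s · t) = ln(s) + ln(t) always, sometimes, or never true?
The identity holds for every pair in the range. For instance at (s, t) = (2, 6): both sides equal ln(12) ≈ 2.485.

Answer: Always true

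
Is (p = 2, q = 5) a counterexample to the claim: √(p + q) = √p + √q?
Yes

Substituting p = 2, q = 5:
LHS = √(2 + 5) = √(7) ≈ 2.646
RHS = √2 + √5 = √(2) + √(5) ≈ 3.65

Since LHS ≠ RHS, this pair disproves the claim.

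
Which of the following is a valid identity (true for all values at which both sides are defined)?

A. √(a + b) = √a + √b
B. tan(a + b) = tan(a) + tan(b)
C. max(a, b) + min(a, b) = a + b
A: fails at (5, 5) — LHS = √(10) ≈ 3.162, RHS = 2·√(5) ≈ 4.472.
B: fails at (1, 2) — LHS = tan(3) ≈ -0.1425, RHS = tan(2) + tan(1) ≈ -0.6276.
C: holds — e.g. at (0, 1), both sides equal 1.

Answer: C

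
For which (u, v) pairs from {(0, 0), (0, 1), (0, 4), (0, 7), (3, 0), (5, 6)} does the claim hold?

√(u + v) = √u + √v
Testing each pair:
(0, 0): LHS = 0, RHS = 0 → holds
(0, 1): LHS = 1, RHS = 1 → holds
(0, 4): LHS = 2, RHS = 2 → holds
(0, 7): LHS = √(7) ≈ 2.646, RHS = √(7) ≈ 2.646 → holds
(3, 0): LHS = √(3) ≈ 1.732, RHS = √(3) ≈ 1.732 → holds
(5, 6): LHS = √(11) ≈ 3.317, RHS = √(5) + √(6) ≈ 4.686 → fails

5 of 6 pairs satisfy the claim.

Answer: (0, 0), (0, 1), (0, 4), (0, 7), (3, 0)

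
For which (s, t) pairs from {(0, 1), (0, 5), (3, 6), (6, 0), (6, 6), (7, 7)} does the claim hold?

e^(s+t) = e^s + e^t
None

Testing each pair:
(0, 1): LHS = e ≈ 2.718, RHS = 1 + e ≈ 3.718 → fails
(0, 5): LHS = e^5 ≈ 148.4, RHS = 1 + e^5 ≈ 149.4 → fails
(3, 6): LHS = e^9 ≈ 8103, RHS = e^3 + e^6 ≈ 423.5 → fails
(6, 0): LHS = e^6 ≈ 403.4, RHS = 1 + e^6 ≈ 404.4 → fails
(6, 6): LHS = e^12 ≈ 162754.8, RHS = 2·e^6 ≈ 806.9 → fails
(7, 7): LHS = e^14 ≈ 1202604.3, RHS = 2·e^7 ≈ 2193 → fails

No pair satisfies the claim.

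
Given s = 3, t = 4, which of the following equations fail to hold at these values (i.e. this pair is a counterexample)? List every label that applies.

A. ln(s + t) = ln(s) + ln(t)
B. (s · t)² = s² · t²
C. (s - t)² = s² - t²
A, C

Evaluating each claim at the given values:
A. LHS = ln(7) ≈ 1.946, RHS = ln(3) + ln(4) ≈ 2.485 → fails here (LHS ≠ RHS)
B. LHS = 144, RHS = 144 → holds here (LHS = RHS)
C. LHS = 1, RHS = -7 → fails here (LHS ≠ RHS)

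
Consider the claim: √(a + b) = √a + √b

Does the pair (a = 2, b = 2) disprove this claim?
Substituting a = 2, b = 2:
LHS = √(2 + 2) = 2
RHS = √2 + √2 = 2·√(2) ≈ 2.828

Since LHS ≠ RHS, this pair disproves the claim.

Answer: Yes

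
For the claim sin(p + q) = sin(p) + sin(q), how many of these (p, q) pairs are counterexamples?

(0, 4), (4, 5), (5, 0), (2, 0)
Testing each pair:
(0, 4): LHS = sin(4) ≈ -0.7568, RHS = sin(4) ≈ -0.7568 → satisfies claim
(4, 5): LHS = sin(9) ≈ 0.4121, RHS = sin(5) + sin(4) ≈ -1.716 → counterexample
(5, 0): LHS = sin(5) ≈ -0.9589, RHS = sin(5) ≈ -0.9589 → satisfies claim
(2, 0): LHS = sin(2) ≈ 0.9093, RHS = sin(2) ≈ 0.9093 → satisfies claim

That makes 1 counterexample.

Answer: 1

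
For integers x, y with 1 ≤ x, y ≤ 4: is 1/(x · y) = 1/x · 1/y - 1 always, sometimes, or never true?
Never true

The claim fails for every pair in the range. For instance at (x, y) = (2, 3): LHS = 1/6, RHS = -5/6.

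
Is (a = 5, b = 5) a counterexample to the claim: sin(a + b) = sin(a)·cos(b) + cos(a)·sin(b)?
Substituting a = 5, b = 5:
LHS = sin(5 + 5) = sin(10) ≈ -0.544
RHS = sin(5)·cos(5) + cos(5)·sin(5) = 2·sin(5)·cos(5) ≈ -0.544

The sides agree, so this pair does not disprove the claim.

Answer: No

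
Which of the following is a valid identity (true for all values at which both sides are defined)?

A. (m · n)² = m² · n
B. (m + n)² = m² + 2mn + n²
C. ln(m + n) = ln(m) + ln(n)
B

A: fails at (2, 3) — LHS = 36, RHS = 12.
B: holds — e.g. at (2, 3), both sides equal 25.
C: fails at (4, 6) — LHS = ln(10) ≈ 2.303, RHS = ln(4) + ln(6) ≈ 3.178.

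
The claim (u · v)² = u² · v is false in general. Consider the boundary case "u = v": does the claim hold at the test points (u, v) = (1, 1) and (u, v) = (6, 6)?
Only at (1, 1)

At (1, 1): LHS = 1, RHS = 1 → equal
At (6, 6): LHS = 1296 ≠ RHS = 216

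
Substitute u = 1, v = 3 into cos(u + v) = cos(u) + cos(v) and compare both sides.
LHS = cos(1 + 3) = cos(4) ≈ -0.6536
RHS = cos(1) + cos(3) ≈ -0.4497

LHS ≠ RHS (they differ by about 0.204), so the equation does not hold here.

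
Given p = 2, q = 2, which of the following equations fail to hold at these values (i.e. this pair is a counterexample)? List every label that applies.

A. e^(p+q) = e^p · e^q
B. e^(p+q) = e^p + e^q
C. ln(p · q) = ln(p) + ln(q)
B

Evaluating each claim at the given values:
A. LHS = e^4 ≈ 54.6, RHS = e^4 ≈ 54.6 → holds here (LHS = RHS)
B. LHS = e^4 ≈ 54.6, RHS = 2·e^2 ≈ 14.78 → fails here (LHS ≠ RHS)
C. LHS = ln(4) ≈ 1.386, RHS = 2·ln(2) ≈ 1.386 → holds here (LHS = RHS)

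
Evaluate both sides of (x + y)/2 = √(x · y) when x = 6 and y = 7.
LHS = (6 + 7)/2 = 13/2
RHS = √(6 · 7) = √(42) ≈ 6.481

LHS ≠ RHS (they differ by about 0.01926), so the equation does not hold here.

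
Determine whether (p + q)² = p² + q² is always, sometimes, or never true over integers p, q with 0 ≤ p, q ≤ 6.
It holds at (p, q) = (2, 0) (both sides equal 4), but fails at (p, q) = (6, 2) (LHS = 64, RHS = 40).

Answer: Sometimes true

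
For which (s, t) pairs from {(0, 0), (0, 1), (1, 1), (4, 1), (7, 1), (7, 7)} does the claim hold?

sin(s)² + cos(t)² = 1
(0, 0), (1, 1), (7, 7)

Testing each pair:
(0, 0): LHS = 1, RHS = 1 → holds
(0, 1): LHS = cos(1)² ≈ 0.2919, RHS = 1 → fails
(1, 1): LHS = cos(1)² + sin(1)² = 1, RHS = 1 → holds
(4, 1): LHS = cos(1)² + sin(4)² ≈ 0.8647, RHS = 1 → fails
(7, 1): LHS = cos(1)² + sin(7)² ≈ 0.7236, RHS = 1 → fails
(7, 7): LHS = sin(7)² + cos(7)² = 1, RHS = 1 → holds

3 of 6 pairs satisfy the claim.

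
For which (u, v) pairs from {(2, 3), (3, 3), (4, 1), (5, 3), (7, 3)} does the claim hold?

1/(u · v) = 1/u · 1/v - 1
Testing each pair:
(2, 3): LHS = 1/6, RHS = -5/6 → fails
(3, 3): LHS = 1/9, RHS = -8/9 → fails
(4, 1): LHS = 1/4, RHS = -3/4 → fails
(5, 3): LHS = 1/15, RHS = -14/15 → fails
(7, 3): LHS = 1/21, RHS = -20/21 → fails

No pair satisfies the claim.

Answer: None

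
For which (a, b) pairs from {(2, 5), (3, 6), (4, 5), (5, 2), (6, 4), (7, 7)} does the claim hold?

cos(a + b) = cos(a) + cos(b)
None

Testing each pair:
(2, 5): LHS = cos(7) ≈ 0.7539, RHS = cos(2) + cos(5) ≈ -0.1325 → fails
(3, 6): LHS = cos(9) ≈ -0.9111, RHS = cos(3) + cos(6) ≈ -0.02982 → fails
(4, 5): LHS = cos(9) ≈ -0.9111, RHS = cos(4) + cos(5) ≈ -0.37 → fails
(5, 2): LHS = cos(7) ≈ 0.7539, RHS = cos(2) + cos(5) ≈ -0.1325 → fails
(6, 4): LHS = cos(10) ≈ -0.8391, RHS = cos(4) + cos(6) ≈ 0.3065 → fails
(7, 7): LHS = cos(14) ≈ 0.1367, RHS = 2·cos(7) ≈ 1.508 → fails

No pair satisfies the claim.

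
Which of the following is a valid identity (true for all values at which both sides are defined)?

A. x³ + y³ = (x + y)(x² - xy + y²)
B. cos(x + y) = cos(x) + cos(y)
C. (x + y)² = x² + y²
A

A: holds — e.g. at (2, 2), both sides equal 16.
B: fails at (2, 5) — LHS = cos(7) ≈ 0.7539, RHS = cos(2) + cos(5) ≈ -0.1325.
C: fails at (1, 3) — LHS = 16, RHS = 10.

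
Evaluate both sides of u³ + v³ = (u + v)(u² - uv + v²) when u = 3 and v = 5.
LHS = 3³ + 5³ = 152
RHS = (3 + 5)(3² - 3·5 + 5²) = 152

LHS = RHS: the two sides agree.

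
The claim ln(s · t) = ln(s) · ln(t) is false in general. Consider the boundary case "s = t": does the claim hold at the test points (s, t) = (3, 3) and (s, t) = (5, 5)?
At (3, 3): LHS = ln(9) ≈ 2.197 ≠ RHS = ln(3)² ≈ 1.207
At (5, 5): LHS = ln(25) ≈ 3.219 ≠ RHS = ln(5)² ≈ 2.59

Answer: No, fails at both test points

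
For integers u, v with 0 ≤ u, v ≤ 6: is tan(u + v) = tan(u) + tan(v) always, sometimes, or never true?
Sometimes true

It holds at (u, v) = (0, 1) (both sides equal tan(1) ≈ 1.557), but fails at (u, v) = (5, 5) (LHS = tan(10) ≈ 0.6484, RHS = 2·tan(5) ≈ -6.761).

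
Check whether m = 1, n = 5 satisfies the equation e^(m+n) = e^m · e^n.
Substituting m = 1, n = 5:

LHS = e^(1+5) = e^6 ≈ 403.4
RHS = e^1 · e^5 = e^6 ≈ 403.4

LHS = RHS, so the equation holds at this point.

Answer: Holds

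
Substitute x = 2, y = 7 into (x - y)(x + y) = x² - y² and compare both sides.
LHS = (2 - 7)(2 + 7) = -45
RHS = 2² - 7² = -45

LHS = RHS: the two sides agree.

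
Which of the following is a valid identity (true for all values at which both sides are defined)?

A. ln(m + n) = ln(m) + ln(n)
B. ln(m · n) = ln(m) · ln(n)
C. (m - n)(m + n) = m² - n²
C

A: fails at (3, 3) — LHS = ln(6) ≈ 1.792, RHS = 2·ln(3) ≈ 2.197.
B: fails at (3, 5) — LHS = ln(15) ≈ 2.708, RHS = ln(3)·ln(5) ≈ 1.768.
C: holds — e.g. at (2, 3), both sides equal -5.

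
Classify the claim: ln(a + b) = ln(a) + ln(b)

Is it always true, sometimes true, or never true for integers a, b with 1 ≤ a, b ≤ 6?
It holds at (a, b) = (2, 2) (both sides equal ln(4) ≈ 1.386), but fails at (a, b) = (3, 3) (LHS = ln(6) ≈ 1.792, RHS = 2·ln(3) ≈ 2.197).

Answer: Sometimes true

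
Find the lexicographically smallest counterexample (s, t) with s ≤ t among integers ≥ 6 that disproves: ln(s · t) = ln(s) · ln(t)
Substituting (6, 6) into the claim:
LHS = ln(6 · 6) = ln(36) ≈ 3.584
RHS = ln(6) · ln(6) = ln(6)² ≈ 3.21

Since LHS ≠ RHS, this pair disproves the claim, and no lexicographically smaller pair (s ≤ t, integers ≥ 6) does.

For instance (7, 7) is also a counterexample (LHS = ln(49) ≈ 3.892, RHS = ln(7)² ≈ 3.787), but it's lexicographically larger.

Answer: (s, t) = (6, 6)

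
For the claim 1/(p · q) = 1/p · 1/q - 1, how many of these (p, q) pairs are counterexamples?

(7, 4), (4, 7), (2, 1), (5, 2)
4

Testing each pair:
(7, 4): LHS = 1/28, RHS = -27/28 → counterexample
(4, 7): LHS = 1/28, RHS = -27/28 → counterexample
(2, 1): LHS = 1/2, RHS = -1/2 → counterexample
(5, 2): LHS = 1/10, RHS = -9/10 → counterexample

That makes 4 counterexamples.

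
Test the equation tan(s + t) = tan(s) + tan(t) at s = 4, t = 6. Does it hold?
Fails

Substituting s = 4, t = 6:

LHS = tan(4 + 6) = tan(10) ≈ 0.6484
RHS = tan(4) + tan(6) ≈ 0.8668

LHS ≠ RHS, so the equation does not hold at this point.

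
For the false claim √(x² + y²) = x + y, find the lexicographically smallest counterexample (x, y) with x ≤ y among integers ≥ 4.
(x, y) = (4, 4)

Substituting (4, 4) into the claim:
LHS = √(4² + 4²) = 4·√(2) ≈ 5.657
RHS = 4 + 4 = 8

Since LHS ≠ RHS, this pair disproves the claim, and no lexicographically smaller pair (x ≤ y, integers ≥ 4) does.

For instance (6, 6) is also a counterexample (LHS = 6·√(2) ≈ 8.485, RHS = 12), but it's lexicographically larger.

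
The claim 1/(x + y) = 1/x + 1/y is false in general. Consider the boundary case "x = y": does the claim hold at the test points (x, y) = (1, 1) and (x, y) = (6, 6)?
At (1, 1): LHS = 1/2 ≠ RHS = 2
At (6, 6): LHS = 1/12 ≠ RHS = 1/3

Answer: No, fails at both test points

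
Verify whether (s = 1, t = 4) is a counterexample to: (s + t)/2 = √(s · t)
Yes

Substituting s = 1, t = 4:
LHS = (1 + 4)/2 = 5/2
RHS = √(1 · 4) = 2

Since LHS ≠ RHS, this pair disproves the claim.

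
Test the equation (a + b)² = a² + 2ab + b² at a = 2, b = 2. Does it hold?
Substituting a = 2, b = 2:

LHS = (2 + 2)² = 16
RHS = 2² + 2·2·2 + 2² = 16

LHS = RHS, so the equation holds at this point.

Answer: Holds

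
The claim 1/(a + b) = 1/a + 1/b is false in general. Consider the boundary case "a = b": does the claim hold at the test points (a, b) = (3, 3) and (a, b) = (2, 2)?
At (3, 3): LHS = 1/6 ≠ RHS = 2/3
At (2, 2): LHS = 1/4 ≠ RHS = 1

Answer: No, fails at both test points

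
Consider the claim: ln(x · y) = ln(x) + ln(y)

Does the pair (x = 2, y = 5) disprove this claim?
No

Substituting x = 2, y = 5:
LHS = ln(2 · 5) = ln(10) ≈ 2.303
RHS = ln(2) + ln(5) ≈ 2.303

The sides agree, so this pair does not disprove the claim.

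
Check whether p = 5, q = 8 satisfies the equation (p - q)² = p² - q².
Substituting p = 5, q = 8:

LHS = (5 - 8)² = 9
RHS = 5² - 8² = -39

LHS ≠ RHS, so the equation does not hold at this point.

Answer: Fails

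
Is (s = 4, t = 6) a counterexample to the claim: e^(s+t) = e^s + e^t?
Substituting s = 4, t = 6:
LHS = e^(4+6) = e^10 ≈ 22026.5
RHS = e^4 + e^6 ≈ 458

Since LHS ≠ RHS, this pair disproves the claim.

Answer: Yes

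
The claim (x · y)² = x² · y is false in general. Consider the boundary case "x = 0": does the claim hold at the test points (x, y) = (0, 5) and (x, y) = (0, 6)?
At (0, 5): LHS = 0, RHS = 0 → equal
At (0, 6): LHS = 0, RHS = 0 → equal

So the claim does hold at both of these boundary points, even though it is not an identity.

Answer: Yes, holds at both test points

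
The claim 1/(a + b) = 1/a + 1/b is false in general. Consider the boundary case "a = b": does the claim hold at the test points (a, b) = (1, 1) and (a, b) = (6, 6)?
At (1, 1): LHS = 1/2 ≠ RHS = 2
At (6, 6): LHS = 1/12 ≠ RHS = 1/3

Answer: No, fails at both test points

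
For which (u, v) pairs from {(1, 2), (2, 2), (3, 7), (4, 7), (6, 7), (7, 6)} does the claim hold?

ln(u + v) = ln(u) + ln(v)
(2, 2)

Testing each pair:
(1, 2): LHS = ln(3) ≈ 1.099, RHS = ln(2) ≈ 0.6931 → fails
(2, 2): LHS = ln(4) ≈ 1.386, RHS = 2·ln(2) ≈ 1.386 → holds
(3, 7): LHS = ln(10) ≈ 2.303, RHS = ln(3) + ln(7) ≈ 3.045 → fails
(4, 7): LHS = ln(11) ≈ 2.398, RHS = ln(4) + ln(7) ≈ 3.332 → fails
(6, 7): LHS = ln(13) ≈ 2.565, RHS = ln(6) + ln(7) ≈ 3.738 → fails
(7, 6): LHS = ln(13) ≈ 2.565, RHS = ln(6) + ln(7) ≈ 3.738 → fails

1 of 6 pairs satisfies the claim.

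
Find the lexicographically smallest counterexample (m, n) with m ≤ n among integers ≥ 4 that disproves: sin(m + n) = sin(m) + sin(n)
(m, n) = (4, 4)

Substituting (4, 4) into the claim:
LHS = sin(4 + 4) = sin(8) ≈ 0.9894
RHS = sin(4) + sin(4) = 2·sin(4) ≈ -1.514

Since LHS ≠ RHS, this pair disproves the claim, and no lexicographically smaller pair (m ≤ n, integers ≥ 4) does.

For instance (10, 10) is also a counterexample (LHS = sin(20) ≈ 0.9129, RHS = 2·sin(10) ≈ -1.088), but it's lexicographically larger.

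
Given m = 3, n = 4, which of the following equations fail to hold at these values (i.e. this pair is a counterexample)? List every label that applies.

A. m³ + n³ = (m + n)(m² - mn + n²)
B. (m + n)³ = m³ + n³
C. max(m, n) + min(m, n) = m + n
Evaluating each claim at the given values:
A. LHS = 91, RHS = 91 → holds here (LHS = RHS)
B. LHS = 343, RHS = 91 → fails here (LHS ≠ RHS)
C. LHS = 7, RHS = 7 → holds here (LHS = RHS)

Answer: B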